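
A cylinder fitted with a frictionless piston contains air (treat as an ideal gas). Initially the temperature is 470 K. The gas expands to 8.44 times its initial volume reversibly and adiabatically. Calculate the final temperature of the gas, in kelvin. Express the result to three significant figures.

T₂ ≈ 200 K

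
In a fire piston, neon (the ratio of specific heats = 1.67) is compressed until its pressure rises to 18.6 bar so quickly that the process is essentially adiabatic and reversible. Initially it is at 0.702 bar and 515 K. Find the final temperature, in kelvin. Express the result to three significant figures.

T₂ ≈ 1920 K

Adiabatic: T₂/T₁ = (P₂/P₁)^((γ−1)/γ).
T₂ = 515 × (18.6/0.702)^(0.401) = 1918 K.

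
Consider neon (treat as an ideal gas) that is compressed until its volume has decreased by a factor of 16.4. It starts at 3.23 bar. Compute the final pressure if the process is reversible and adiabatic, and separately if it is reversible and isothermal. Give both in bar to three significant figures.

adiabatic: 342 bar; isothermal: 53.0 bar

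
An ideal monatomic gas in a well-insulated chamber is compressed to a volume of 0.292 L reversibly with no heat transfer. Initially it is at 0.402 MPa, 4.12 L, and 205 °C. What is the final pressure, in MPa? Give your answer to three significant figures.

P₂ ≈ 33.1 MPa

Since PV^γ is constant along a reversible adiabat, P₂ = P₁ (V₁/V₂)^γ.
γ = 5/3 for a monatomic ideal gas.
P₂ = 0.402 × (4.12/0.292)^(5/3) = 33.12 MPa.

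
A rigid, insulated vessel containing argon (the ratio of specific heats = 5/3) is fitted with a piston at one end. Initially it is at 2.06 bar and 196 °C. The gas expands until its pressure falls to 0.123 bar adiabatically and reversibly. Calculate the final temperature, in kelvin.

Adiabatic: T₂/T₁ = (P₂/P₁)^((γ−1)/γ).
T₁ = 196 °C = 469.1 K.
T₂ = 469.1 × (0.123/2.06)^(2/5) = 152 K.

T₂ ≈ 152 K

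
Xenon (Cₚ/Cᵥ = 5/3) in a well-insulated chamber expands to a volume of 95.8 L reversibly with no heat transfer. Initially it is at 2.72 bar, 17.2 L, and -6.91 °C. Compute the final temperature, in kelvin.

Adiabatic: T₁V₁^(γ−1) = T₂V₂^(γ−1) ⇒ T₂ = T₁ (V₁/V₂)^(γ−1).
T₁ = -6.91 °C = 266.2 K.
T₂ = 266.2 × (17.2/95.8)^(2/3) = 84.73 K.

T₂ ≈ 84.7 K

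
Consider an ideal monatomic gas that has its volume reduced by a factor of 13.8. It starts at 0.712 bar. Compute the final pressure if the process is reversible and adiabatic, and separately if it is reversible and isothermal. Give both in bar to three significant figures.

adiabatic: 56.5 bar; isothermal: 9.83 bar

For a monatomic ideal gas γ = 5/3.
Isothermal: P₂ = P₁(V₁/V₂) = 0.712×13.8 = 9.826 bar.
Adiabatic: P₂ = P₁(V₁/V₂)^γ = 0.712×13.8^(5/3) = 56.53 bar.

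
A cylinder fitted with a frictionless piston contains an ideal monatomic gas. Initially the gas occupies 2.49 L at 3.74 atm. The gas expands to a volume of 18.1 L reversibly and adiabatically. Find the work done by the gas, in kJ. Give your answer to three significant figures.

γ = 5/3 for a monatomic ideal gas.
P₂ = P₁(V₁/V₂)^γ = 3.74×(2.49/18.1)^(5/3) = 0.1371 atm.
For a reversible adiabat, W_by_gas = (P₁V₁ − P₂V₂)/(γ−1).
W_by = (379000×0.00249 − 13890×0.0181) / (2/3) = 1038 J.

W ≈ 1.04 kJ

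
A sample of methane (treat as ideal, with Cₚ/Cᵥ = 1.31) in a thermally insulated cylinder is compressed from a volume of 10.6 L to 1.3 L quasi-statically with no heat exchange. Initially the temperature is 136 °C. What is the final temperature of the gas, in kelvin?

For a reversible adiabat TV^(γ−1) is constant, so T₂ = T₁ (V₁/V₂)^(γ−1).
T₁ = 136 °C = 409.1 K.
T₂ = 409.1 × (10.6/1.3)^(0.31) = 784.2 K.

T₂ ≈ 784 K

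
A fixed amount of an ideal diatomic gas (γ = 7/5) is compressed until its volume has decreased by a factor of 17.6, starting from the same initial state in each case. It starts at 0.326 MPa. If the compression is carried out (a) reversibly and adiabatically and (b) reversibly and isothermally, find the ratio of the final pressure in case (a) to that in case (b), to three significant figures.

P_adiabatic / P_isothermal ≈ 3.15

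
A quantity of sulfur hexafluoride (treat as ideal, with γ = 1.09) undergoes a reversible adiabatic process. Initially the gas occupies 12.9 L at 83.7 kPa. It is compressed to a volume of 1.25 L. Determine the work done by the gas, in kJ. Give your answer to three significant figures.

W ≈ -2.80 kJ

P₂ = P₁(V₁/V₂)^γ = 83.7×(12.9/1.25)^(1.09) = 1066 kPa.
For a reversible adiabat, W_by_gas = (P₁V₁ − P₂V₂)/(γ−1).
W_by = (83700×0.0129 − 1.066×10^6×0.00125) / (0.09) = -2804 J.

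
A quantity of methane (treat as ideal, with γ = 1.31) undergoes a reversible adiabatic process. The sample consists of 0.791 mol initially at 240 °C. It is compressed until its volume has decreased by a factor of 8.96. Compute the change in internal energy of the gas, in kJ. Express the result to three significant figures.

ΔU ≈ 10.6 kJ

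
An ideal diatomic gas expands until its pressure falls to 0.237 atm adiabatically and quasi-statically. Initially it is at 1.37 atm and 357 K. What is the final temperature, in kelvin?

Adiabatic: T₂/T₁ = (P₂/P₁)^((γ−1)/γ).
For a diatomic ideal gas γ = 7/5, so (γ−1)/γ = 2/7.
T₂ = 357 × (0.237/1.37)^(2/7) = 216.3 K.

T₂ ≈ 216 K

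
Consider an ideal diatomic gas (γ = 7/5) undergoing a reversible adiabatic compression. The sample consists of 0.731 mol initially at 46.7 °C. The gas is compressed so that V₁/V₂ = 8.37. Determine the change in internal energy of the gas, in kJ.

ΔU ≈ 6.51 kJ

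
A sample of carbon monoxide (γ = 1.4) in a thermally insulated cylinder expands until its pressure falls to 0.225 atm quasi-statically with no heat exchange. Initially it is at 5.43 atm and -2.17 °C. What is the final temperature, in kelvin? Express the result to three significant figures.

Adiabatic: T₂/T₁ = (P₂/P₁)^((γ−1)/γ).
T₁ = -2.17 °C = 271 K.
T₂ = 271 × (0.225/5.43)^(0.286) = 109.1 K.

T₂ ≈ 109 K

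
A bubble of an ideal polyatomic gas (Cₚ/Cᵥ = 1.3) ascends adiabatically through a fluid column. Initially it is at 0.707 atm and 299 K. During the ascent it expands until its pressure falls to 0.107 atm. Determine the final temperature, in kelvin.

T₂ ≈ 193 K

Adiabatic: T₂/T₁ = (P₂/P₁)^((γ−1)/γ).
T₂ = 299 × (0.107/0.707)^(0.231) = 193.4 K.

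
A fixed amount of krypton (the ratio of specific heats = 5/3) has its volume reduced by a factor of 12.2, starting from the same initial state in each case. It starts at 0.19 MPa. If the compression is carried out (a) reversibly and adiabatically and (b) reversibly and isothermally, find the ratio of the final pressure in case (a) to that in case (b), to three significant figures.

Isothermal: P_b = P₁(V₁/V₂) = 0.19×12.2.
Adiabatic: P_a = P₁(V₁/V₂)^γ = 0.19×12.2^(5/3).
P_a/P_b = (V₁/V₂)^(γ−1) = 12.2^(2/3) = 5.3.

P_adiabatic / P_isothermal ≈ 5.30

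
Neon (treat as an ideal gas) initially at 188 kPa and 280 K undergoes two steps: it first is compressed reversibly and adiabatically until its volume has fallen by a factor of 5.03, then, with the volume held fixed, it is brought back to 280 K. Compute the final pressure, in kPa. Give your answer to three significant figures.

For a monatomic ideal gas γ = 5/3.
Adiabatic step (PV^γ = const): P₂ = 188×5.03^(5/3) = 2776 kPa; T₂ = 280×5.03^(2/3) = 822 K.
Isochoric: P₃ = P₂(T₃/T₂) = 2776 × (280/822) = 945.6 kPa.

P₃ ≈ 946 kPa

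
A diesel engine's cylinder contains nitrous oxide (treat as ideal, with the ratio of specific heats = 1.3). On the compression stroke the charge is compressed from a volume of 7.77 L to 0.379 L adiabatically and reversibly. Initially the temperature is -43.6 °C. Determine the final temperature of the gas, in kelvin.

T₂ ≈ 568 K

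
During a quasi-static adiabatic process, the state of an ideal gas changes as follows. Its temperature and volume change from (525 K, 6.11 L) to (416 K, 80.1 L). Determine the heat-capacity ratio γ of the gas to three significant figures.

γ ≈ 1.09

TV^(γ−1) = const ⇒ γ − 1 = ln(T₂/T₁) / ln(V₁/V₂).
γ = 1 + ln(416/525) / ln(6.11/80.1) = 1.09.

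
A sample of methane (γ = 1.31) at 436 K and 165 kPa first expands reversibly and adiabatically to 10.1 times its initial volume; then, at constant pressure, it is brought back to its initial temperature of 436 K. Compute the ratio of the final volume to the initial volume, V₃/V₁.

V₃/V₁ ≈ 20.7

Adiabatic step: V₂/V₁ = 10.1; T₂ = T₁·(1/10.1)^(0.31) = 212.9 K.
Isobaric step: V₃/V₂ = T₃/T₂ = 436/212.9.
V₃/V₁ = (V₂/V₁)(V₃/V₂) = 10.1 × (436/212.9) = 20.69.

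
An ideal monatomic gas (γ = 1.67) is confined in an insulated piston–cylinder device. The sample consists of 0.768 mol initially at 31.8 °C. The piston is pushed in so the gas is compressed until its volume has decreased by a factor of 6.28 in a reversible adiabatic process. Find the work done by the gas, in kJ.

W ≈ -7.05 kJ

Adiabatic: T₁V₁^(γ−1) = T₂V₂^(γ−1) ⇒ T₂ = T₁ (V₁/V₂)^(γ−1).
T₁ = 31.8 °C = 304.9 K.
T₂ = 304.9 × 6.28^(0.67) = 1044 K.
Q = 0, so ΔU = W_on_gas = nCᵥΔT with Cᵥ = R/(γ−1) = 12.41 J/(mol·K).
ΔU = 0.768 × 12.41 × (1044 − 304.9) = 7047 J.
Work done by the gas = −ΔU = -7047 J.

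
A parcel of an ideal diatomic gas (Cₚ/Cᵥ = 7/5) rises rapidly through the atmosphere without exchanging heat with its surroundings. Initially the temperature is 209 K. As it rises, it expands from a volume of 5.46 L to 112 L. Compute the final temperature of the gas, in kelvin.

Adiabatic: T₁V₁^(γ−1) = T₂V₂^(γ−1) ⇒ T₂ = T₁ (V₁/V₂)^(γ−1).
T₂ = 209 × (5.46/112)^(2/5) = 62.42 K.

T₂ ≈ 62.4 K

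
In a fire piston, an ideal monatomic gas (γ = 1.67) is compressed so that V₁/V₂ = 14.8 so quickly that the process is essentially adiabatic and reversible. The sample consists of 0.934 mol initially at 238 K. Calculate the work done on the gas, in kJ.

Adiabatic: T₁V₁^(γ−1) = T₂V₂^(γ−1) ⇒ T₂ = T₁ (V₁/V₂)^(γ−1).
T₂ = 238 × 14.8^(0.67) = 1448 K.
Q = 0, so ΔU = W_on_gas = nCᵥΔT with Cᵥ = R/(γ−1) = 12.41 J/(mol·K).
ΔU = 0.934 × 12.41 × (1448 − 238) = 14020 J.

W ≈ 14.0 kJ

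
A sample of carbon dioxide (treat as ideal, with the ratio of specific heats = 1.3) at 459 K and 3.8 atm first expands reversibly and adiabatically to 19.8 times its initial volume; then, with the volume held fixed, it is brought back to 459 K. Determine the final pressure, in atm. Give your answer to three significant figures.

Adiabatic step (PV^γ = const): P₂ = 3.8×(1/19.8)^(1.3) = 0.07836 atm; T₂ = 459×(1/19.8)^(0.3) = 187.4 K.
Isochoric: P₃ = P₂(T₃/T₂) = 0.07836 × (459/187.4) = 0.1919 atm.

P₃ ≈ 0.192 atm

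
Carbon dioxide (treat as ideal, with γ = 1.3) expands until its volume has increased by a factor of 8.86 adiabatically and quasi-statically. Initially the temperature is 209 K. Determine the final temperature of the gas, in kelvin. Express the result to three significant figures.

T₂ ≈ 109 K

For a reversible adiabat TV^(γ−1) is constant, so T₂ = T₁ (V₁/V₂)^(γ−1).
T₂ = 209 × (1/8.86)^(0.3) = 108.6 K.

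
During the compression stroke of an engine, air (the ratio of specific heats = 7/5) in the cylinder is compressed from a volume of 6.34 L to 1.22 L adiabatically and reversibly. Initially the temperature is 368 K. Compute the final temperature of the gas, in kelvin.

T₂ ≈ 711 K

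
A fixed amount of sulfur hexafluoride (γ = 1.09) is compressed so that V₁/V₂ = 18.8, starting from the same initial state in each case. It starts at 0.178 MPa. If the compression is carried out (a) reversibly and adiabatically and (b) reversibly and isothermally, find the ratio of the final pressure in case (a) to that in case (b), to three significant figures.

Isothermal: P_b = P₁(V₁/V₂) = 0.178×18.8.
Adiabatic: P_a = P₁(V₁/V₂)^γ = 0.178×18.8^(1.09).
P_a/P_b = (V₁/V₂)^(γ−1) = 18.8^(0.09) = 1.302.

P_adiabatic / P_isothermal ≈ 1.30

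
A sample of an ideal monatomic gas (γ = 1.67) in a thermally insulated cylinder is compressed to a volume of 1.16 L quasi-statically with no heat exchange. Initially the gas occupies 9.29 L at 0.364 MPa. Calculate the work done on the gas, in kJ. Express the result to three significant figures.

W ≈ 15.3 kJ

P₂ = P₁(V₁/V₂)^γ = 0.364×(9.29/1.16)^(1.67) = 11.75 MPa.
For a reversible adiabat, W_by_gas = (P₁V₁ − P₂V₂)/(γ−1).
W_by = (364000×0.00929 − 1.175×10^7×0.00116) / (0.67) = -15300 J.
W_on_gas = −W_by = 15300 J.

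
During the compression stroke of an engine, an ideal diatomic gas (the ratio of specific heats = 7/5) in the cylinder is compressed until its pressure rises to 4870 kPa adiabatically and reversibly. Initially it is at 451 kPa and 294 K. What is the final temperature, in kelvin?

T₂ ≈ 580 K

Adiabatic: T₂/T₁ = (P₂/P₁)^((γ−1)/γ).
T₂ = 294 × (4870/451)^(2/7) = 580.2 K.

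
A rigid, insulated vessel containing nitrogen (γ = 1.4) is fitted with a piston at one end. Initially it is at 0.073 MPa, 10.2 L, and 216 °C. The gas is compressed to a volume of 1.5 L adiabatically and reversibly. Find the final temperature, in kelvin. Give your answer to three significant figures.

T₂ ≈ 1050 K

For a reversible adiabat TV^(γ−1) is constant, so T₂ = T₁ (V₁/V₂)^(γ−1).
T₁ = 216 °C = 489.1 K.
T₂ = 489.1 × (10.2/1.5)^(0.4) = 1053 K.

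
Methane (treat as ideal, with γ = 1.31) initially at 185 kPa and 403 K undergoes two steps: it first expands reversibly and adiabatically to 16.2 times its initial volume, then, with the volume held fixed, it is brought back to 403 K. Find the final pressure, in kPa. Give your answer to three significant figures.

P₃ ≈ 11.4 kPa

Adiabatic step (PV^γ = const): P₂ = 185×(1/16.2)^(1.31) = 4.816 kPa; T₂ = 403×(1/16.2)^(0.31) = 170 K.
Isochoric: P₃ = P₂(T₃/T₂) = 4.816 × (403/170) = 11.42 kPa.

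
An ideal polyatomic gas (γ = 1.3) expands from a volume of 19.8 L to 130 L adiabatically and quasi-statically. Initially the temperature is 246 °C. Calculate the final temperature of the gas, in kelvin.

T₂ ≈ 295 K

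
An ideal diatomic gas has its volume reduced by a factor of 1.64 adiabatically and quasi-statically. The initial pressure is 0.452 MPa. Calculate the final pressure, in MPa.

P₂ ≈ 0.903 MPa

Adiabatic: P₁V₁^γ = P₂V₂^γ ⇒ P₂ = P₁ (V₁/V₂)^γ.
For a diatomic ideal gas γ = 7/5.
P₂ = 0.452 × 1.64^(7/5) = 0.9035 MPa.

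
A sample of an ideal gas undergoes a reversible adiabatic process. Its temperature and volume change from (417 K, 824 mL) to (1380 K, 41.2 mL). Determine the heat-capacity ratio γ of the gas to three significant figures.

TV^(γ−1) = const ⇒ γ − 1 = ln(T₂/T₁) / ln(V₁/V₂).
γ = 1 + ln(1380/417) / ln(824/41.2) = 1.399.

γ ≈ 1.40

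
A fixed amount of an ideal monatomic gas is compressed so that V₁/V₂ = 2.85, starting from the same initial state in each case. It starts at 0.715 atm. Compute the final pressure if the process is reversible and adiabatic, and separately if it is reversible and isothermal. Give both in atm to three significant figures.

adiabatic: 4.10 atm; isothermal: 2.04 atm

For a monatomic ideal gas γ = 5/3.
Isothermal: P₂ = P₁(V₁/V₂) = 0.715×2.85 = 2.038 atm.
Adiabatic: P₂ = P₁(V₁/V₂)^γ = 0.715×2.85^(5/3) = 4.096 atm.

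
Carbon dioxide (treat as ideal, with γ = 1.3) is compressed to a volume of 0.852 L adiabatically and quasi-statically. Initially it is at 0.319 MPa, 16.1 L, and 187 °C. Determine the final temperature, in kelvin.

T₂ ≈ 1110 K

For a reversible adiabat TV^(γ−1) is constant, so T₂ = T₁ (V₁/V₂)^(γ−1).
T₁ = 187 °C = 460.1 K.
T₂ = 460.1 × (16.1/0.852)^(0.3) = 1111 K.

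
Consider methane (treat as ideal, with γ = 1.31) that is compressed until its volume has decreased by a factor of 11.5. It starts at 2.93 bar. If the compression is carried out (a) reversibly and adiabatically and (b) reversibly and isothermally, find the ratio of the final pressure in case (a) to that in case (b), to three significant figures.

Isothermal: P_b = P₁(V₁/V₂) = 2.93×11.5.
Adiabatic: P_a = P₁(V₁/V₂)^γ = 2.93×11.5^(1.31).
P_a/P_b = (V₁/V₂)^(γ−1) = 11.5^(0.31) = 2.132.

P_adiabatic / P_isothermal ≈ 2.13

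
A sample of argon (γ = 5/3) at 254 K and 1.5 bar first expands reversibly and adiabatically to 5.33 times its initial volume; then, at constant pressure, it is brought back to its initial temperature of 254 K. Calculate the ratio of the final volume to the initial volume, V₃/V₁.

Adiabatic step: V₂/V₁ = 5.33; T₂ = T₁·(1/5.33)^(2/3) = 83.24 K.
Isobaric step: V₃/V₂ = T₃/T₂ = 254/83.24.
V₃/V₁ = (V₂/V₁)(V₃/V₂) = 5.33 × (254/83.24) = 16.26.

V₃/V₁ ≈ 16.3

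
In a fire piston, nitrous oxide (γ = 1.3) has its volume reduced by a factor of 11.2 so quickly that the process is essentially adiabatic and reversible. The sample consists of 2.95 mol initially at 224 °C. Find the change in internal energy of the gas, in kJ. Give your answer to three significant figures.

ΔU ≈ 43.3 kJ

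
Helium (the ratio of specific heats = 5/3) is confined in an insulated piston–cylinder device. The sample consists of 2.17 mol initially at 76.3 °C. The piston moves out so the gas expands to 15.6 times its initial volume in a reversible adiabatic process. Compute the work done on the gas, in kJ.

W ≈ -7.94 kJ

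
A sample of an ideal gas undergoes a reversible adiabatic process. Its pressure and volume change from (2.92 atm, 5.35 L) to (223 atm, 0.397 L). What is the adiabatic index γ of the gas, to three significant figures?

PV^γ = const ⇒ γ = ln(P₂/P₁) / ln(V₁/V₂).
γ = ln(223/2.92) / ln(5.35/0.397) = 1.667.

γ ≈ 1.67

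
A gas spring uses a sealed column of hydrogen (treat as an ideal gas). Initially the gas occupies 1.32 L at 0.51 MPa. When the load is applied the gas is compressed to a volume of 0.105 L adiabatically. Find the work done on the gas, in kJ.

W ≈ 2.95 kJ

γ = 7/5 for a diatomic ideal gas.
P₂ = P₁(V₁/V₂)^γ = 0.51×(1.32/0.105)^(7/5) = 17.65 MPa.
For a reversible adiabat, W_by_gas = (P₁V₁ − P₂V₂)/(γ−1).
W_by = (510000×0.00132 − 1.765×10^7×0.000105) / (2/5) = -2950 J.
W_on_gas = −W_by = 2950 J.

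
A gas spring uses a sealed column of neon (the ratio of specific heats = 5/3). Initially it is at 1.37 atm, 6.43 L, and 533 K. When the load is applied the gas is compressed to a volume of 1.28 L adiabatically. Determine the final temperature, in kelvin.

T₂ ≈ 1560 K

For a reversible adiabat TV^(γ−1) is constant, so T₂ = T₁ (V₁/V₂)^(γ−1).
T₂ = 533 × (6.43/1.28)^(2/3) = 1563 K.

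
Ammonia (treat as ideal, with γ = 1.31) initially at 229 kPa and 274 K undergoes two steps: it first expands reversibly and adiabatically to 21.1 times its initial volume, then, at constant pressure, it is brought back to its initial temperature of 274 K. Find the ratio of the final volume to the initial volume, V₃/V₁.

V₃/V₁ ≈ 54.3

Adiabatic step: V₂/V₁ = 21.1; T₂ = T₁·(1/21.1)^(0.31) = 106.5 K.
Isobaric step: V₃/V₂ = T₃/T₂ = 274/106.5.
V₃/V₁ = (V₂/V₁)(V₃/V₂) = 21.1 × (274/106.5) = 54.3.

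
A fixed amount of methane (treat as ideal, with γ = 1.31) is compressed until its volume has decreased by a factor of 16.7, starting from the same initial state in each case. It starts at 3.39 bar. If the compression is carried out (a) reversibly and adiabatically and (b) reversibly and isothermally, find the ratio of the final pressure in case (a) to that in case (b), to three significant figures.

Isothermal: P_b = P₁(V₁/V₂) = 3.39×16.7.
Adiabatic: P_a = P₁(V₁/V₂)^γ = 3.39×16.7^(1.31).
P_a/P_b = (V₁/V₂)^(γ−1) = 16.7^(0.31) = 2.394.

P_adiabatic / P_isothermal ≈ 2.39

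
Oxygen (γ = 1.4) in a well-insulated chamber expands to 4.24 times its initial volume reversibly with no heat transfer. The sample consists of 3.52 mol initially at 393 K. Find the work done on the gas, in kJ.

W ≈ -12.6 kJ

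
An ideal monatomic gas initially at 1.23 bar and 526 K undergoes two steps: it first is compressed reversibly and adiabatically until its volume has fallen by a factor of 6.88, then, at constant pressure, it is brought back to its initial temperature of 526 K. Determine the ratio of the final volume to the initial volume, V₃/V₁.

V₃/V₁ ≈ 0.0402

For a monatomic ideal gas γ = 5/3.
Adiabatic step: V₂/V₁ = 0.1453; T₂ = T₁·6.88^(2/3) = 1903 K.
Isobaric step: V₃/V₂ = T₃/T₂ = 526/1903.
V₃/V₁ = (V₂/V₁)(V₃/V₂) = 0.1453 × (526/1903) = 0.04018.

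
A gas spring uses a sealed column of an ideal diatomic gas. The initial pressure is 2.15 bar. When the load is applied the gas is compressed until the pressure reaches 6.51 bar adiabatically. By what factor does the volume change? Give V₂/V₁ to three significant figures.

V₂/V₁ ≈ 0.453

From PV^γ = const, V₂/V₁ = (P₁/P₂)^(1/γ).
For a diatomic ideal gas γ = 7/5.
V₂/V₁ = (2.15/6.51)^(5/7) = 0.4532.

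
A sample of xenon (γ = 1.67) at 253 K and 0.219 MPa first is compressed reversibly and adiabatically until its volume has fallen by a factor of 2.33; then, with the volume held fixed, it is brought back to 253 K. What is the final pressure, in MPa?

P₃ ≈ 0.510 MPa

Adiabatic step (PV^γ = const): P₂ = 0.219×2.33^(1.67) = 0.8993 MPa; T₂ = 253×2.33^(0.67) = 445.9 K.
Isochoric: P₃ = P₂(T₃/T₂) = 0.8993 × (253/445.9) = 0.5103 MPa.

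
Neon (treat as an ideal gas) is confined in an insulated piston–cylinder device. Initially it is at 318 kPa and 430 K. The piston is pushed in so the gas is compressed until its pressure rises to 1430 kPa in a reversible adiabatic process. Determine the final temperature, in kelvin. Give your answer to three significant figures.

Along an adiabat T P^((1−γ)/γ) is constant, so T₂ = T₁ (P₂/P₁)^((γ−1)/γ).
For a monatomic ideal gas γ = 5/3, so (γ−1)/γ = 2/5.
T₂ = 430 × (1430/318)^(2/5) = 784.6 K.

T₂ ≈ 785 K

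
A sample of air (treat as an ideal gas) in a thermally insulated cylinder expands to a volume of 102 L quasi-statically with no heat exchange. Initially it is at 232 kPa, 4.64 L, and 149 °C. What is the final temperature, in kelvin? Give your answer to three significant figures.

T₂ ≈ 123 K

For a reversible adiabat TV^(γ−1) is constant, so T₂ = T₁ (V₁/V₂)^(γ−1).
γ = 7/5 for a diatomic ideal gas.
T₁ = 149 °C = 422.1 K.
T₂ = 422.1 × (4.64/102)^(2/5) = 122.6 K.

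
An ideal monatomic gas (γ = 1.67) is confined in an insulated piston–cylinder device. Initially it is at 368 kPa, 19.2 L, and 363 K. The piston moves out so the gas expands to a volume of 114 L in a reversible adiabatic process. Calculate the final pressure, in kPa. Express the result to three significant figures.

P₂ ≈ 18.8 kPa

Since PV^γ is constant along a reversible adiabat, P₂ = P₁ (V₁/V₂)^γ.
P₂ = 368 × (19.2/114)^(1.67) = 18.79 kPa.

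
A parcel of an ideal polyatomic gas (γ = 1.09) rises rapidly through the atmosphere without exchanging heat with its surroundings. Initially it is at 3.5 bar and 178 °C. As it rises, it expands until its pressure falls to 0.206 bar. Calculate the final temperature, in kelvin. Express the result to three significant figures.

T₂ ≈ 357 K

Along an adiabat T P^((1−γ)/γ) is constant, so T₂ = T₁ (P₂/P₁)^((γ−1)/γ).
T₁ = 178 °C = 451.1 K.
T₂ = 451.1 × (0.206/3.5)^(0.0826) = 357.1 K.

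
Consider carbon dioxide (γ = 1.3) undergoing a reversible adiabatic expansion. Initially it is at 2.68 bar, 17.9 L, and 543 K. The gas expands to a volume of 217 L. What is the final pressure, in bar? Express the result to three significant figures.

Adiabatic: P₁V₁^γ = P₂V₂^γ ⇒ P₂ = P₁ (V₁/V₂)^γ.
P₂ = 2.68 × (17.9/217)^(1.3) = 0.1046 bar.

P₂ ≈ 0.105 bar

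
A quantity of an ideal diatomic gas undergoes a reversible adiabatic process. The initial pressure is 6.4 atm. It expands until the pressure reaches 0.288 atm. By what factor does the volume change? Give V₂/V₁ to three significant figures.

V₂/V₁ ≈ 9.16

From PV^γ = const, V₂/V₁ = (P₁/P₂)^(1/γ).
For a diatomic ideal gas γ = 7/5.
V₂/V₁ = (6.4/0.288)^(5/7) = 9.162.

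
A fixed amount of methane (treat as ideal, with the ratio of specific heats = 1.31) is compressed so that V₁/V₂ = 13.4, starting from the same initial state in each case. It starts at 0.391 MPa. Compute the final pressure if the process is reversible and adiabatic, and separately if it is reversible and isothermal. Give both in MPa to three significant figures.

adiabatic: 11.7 MPa; isothermal: 5.24 MPa

Isothermal: P₂ = P₁(V₁/V₂) = 0.391×13.4 = 5.239 MPa.
Adiabatic: P₂ = P₁(V₁/V₂)^γ = 0.391×13.4^(1.31) = 11.71 MPa.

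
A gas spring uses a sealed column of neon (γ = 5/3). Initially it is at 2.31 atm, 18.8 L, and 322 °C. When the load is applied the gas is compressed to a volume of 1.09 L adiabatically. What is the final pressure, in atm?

P₂ ≈ 266 atm

Since PV^γ is constant along a reversible adiabat, P₂ = P₁ (V₁/V₂)^γ.
P₂ = 2.31 × (18.8/1.09)^(5/3) = 266 atm.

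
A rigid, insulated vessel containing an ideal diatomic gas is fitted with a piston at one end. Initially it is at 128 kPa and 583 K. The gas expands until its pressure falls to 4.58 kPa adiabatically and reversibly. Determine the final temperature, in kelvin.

Adiabatic: T₂/T₁ = (P₂/P₁)^((γ−1)/γ).
For a diatomic ideal gas γ = 7/5, so (γ−1)/γ = 2/7.
T₂ = 583 × (4.58/128)^(2/7) = 225.1 K.

T₂ ≈ 225 K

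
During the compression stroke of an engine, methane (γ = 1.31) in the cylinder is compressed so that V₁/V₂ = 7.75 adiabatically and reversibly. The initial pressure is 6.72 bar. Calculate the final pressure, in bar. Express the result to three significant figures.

P₂ ≈ 98.3 bar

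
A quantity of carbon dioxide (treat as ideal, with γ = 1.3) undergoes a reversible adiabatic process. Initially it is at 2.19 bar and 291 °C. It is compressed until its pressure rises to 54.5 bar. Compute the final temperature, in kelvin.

T₂ ≈ 1180 K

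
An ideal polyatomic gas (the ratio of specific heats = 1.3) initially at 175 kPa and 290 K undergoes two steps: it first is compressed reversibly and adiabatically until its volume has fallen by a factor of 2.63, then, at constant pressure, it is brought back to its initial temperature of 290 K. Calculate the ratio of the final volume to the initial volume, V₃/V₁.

V₃/V₁ ≈ 0.284

Adiabatic step: V₂/V₁ = 0.3802; T₂ = T₁·2.63^(0.3) = 387.6 K.
Isobaric step: V₃/V₂ = T₃/T₂ = 290/387.6.
V₃/V₁ = (V₂/V₁)(V₃/V₂) = 0.3802 × (290/387.6) = 0.2845.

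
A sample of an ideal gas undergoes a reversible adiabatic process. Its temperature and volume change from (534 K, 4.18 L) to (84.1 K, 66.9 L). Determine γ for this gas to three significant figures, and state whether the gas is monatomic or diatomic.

TV^(γ−1) = const ⇒ γ − 1 = ln(T₂/T₁) / ln(V₁/V₂).
γ = 1 + ln(84.1/534) / ln(4.18/66.9) = 1.667.
γ ≈ 1.67 is close to 5/3, so the gas is monatomic.

γ ≈ 1.67; monatomic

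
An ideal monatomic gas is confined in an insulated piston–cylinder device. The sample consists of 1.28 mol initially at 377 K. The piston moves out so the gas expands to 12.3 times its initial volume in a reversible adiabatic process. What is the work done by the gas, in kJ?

W ≈ 4.89 kJ

For a reversible adiabat TV^(γ−1) is constant, so T₂ = T₁ (V₁/V₂)^(γ−1).
γ = 5/3 for a monatomic ideal gas, so γ−1 = 2/3.
T₂ = 377 × (1/12.3)^(2/3) = 70.75 K.
Q = 0, so ΔU = W_on_gas = nCᵥΔT with Cᵥ = R/(γ−1) = 12.47 J/(mol·K).
ΔU = 1.28 × 12.47 × (70.75 − 377) = -4889 J.
Work done by the gas = −ΔU = 4889 J.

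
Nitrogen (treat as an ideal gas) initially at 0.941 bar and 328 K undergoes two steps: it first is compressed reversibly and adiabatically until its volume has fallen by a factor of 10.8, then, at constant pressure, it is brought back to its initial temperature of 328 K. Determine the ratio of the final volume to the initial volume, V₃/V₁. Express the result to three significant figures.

V₃/V₁ ≈ 0.0357

For a diatomic ideal gas γ = 7/5.
Adiabatic step: V₂/V₁ = 0.09259; T₂ = T₁·10.8^(2/5) = 849.7 K.
Isobaric step: V₃/V₂ = T₃/T₂ = 328/849.7.
V₃/V₁ = (V₂/V₁)(V₃/V₂) = 0.09259 × (328/849.7) = 0.03574.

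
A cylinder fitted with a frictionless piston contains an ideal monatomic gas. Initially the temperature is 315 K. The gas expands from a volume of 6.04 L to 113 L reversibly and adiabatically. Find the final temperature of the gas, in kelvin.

For a reversible adiabat TV^(γ−1) is constant, so T₂ = T₁ (V₁/V₂)^(γ−1).
For a monatomic ideal gas γ = 5/3, so γ−1 = 2/3.
T₂ = 315 × (6.04/113)^(2/3) = 44.7 K.

T₂ ≈ 44.7 K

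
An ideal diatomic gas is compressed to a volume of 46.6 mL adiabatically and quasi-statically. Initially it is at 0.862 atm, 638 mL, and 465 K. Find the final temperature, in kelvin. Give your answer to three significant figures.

Adiabatic: T₁V₁^(γ−1) = T₂V₂^(γ−1) ⇒ T₂ = T₁ (V₁/V₂)^(γ−1).
γ = 7/5 for a diatomic ideal gas.
T₂ = 465 × (638/46.6)^(2/5) = 1324 K.

T₂ ≈ 1320 K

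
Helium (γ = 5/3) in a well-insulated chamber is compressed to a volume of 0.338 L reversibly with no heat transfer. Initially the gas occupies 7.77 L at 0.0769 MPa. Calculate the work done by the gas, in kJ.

W ≈ -6.35 kJ

P₂ = P₁(V₁/V₂)^γ = 0.0769×(7.77/0.338)^(5/3) = 14.29 MPa.
For a reversible adiabat, W_by_gas = (P₁V₁ − P₂V₂)/(γ−1).
W_by = (76900×0.00777 − 1.429×10^7×0.000338) / (2/3) = -6350 J.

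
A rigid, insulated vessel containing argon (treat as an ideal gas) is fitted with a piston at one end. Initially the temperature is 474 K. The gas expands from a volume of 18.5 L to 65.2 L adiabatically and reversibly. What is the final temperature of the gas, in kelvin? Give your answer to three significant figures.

Adiabatic: T₁V₁^(γ−1) = T₂V₂^(γ−1) ⇒ T₂ = T₁ (V₁/V₂)^(γ−1).
For a monatomic ideal gas γ = 5/3, so γ−1 = 2/3.
T₂ = 474 × (18.5/65.2)^(2/3) = 204.7 K.

T₂ ≈ 205 K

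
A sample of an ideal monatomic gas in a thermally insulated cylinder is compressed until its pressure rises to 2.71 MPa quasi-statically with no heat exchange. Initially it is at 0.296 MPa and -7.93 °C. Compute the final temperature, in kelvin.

T₂ ≈ 643 K

Along an adiabat T P^((1−γ)/γ) is constant, so T₂ = T₁ (P₂/P₁)^((γ−1)/γ).
For a monatomic ideal gas γ = 5/3, so (γ−1)/γ = 2/5.
T₁ = -7.93 °C = 265.2 K.
T₂ = 265.2 × (2.71/0.296)^(2/5) = 643.1 K.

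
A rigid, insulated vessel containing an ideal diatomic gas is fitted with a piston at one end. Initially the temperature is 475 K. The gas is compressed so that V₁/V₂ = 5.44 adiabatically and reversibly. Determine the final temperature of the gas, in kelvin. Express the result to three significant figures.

T₂ ≈ 935 K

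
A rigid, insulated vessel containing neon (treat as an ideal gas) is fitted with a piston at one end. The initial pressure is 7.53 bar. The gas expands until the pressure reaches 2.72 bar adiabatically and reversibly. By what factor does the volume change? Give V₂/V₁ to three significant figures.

V₂/V₁ ≈ 1.84

From PV^γ = const, V₂/V₁ = (P₁/P₂)^(1/γ).
For a monatomic ideal gas γ = 5/3.
V₂/V₁ = (7.53/2.72)^(3/5) = 1.842.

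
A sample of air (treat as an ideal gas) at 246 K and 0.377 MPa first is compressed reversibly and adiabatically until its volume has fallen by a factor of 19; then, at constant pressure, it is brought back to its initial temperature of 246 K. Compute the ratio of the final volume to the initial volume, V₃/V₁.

V₃/V₁ ≈ 0.0162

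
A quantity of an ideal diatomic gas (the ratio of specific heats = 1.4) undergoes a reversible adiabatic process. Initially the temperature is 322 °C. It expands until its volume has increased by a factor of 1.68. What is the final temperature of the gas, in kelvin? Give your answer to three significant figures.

Adiabatic: T₁V₁^(γ−1) = T₂V₂^(γ−1) ⇒ T₂ = T₁ (V₁/V₂)^(γ−1).
T₁ = 322 °C = 595.1 K.
T₂ = 595.1 × (1/1.68)^(0.4) = 483.6 K.

T₂ ≈ 484 K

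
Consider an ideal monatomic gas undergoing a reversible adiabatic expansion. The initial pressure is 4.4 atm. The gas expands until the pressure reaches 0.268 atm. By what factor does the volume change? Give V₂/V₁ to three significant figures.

V₂/V₁ ≈ 5.36

From PV^γ = const, V₂/V₁ = (P₁/P₂)^(1/γ).
For a monatomic ideal gas γ = 5/3.
V₂/V₁ = (4.4/0.268)^(3/5) = 5.36.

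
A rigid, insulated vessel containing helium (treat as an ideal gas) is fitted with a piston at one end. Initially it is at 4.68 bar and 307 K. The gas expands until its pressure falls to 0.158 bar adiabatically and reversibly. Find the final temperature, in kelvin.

T₂ ≈ 79.2 K

Adiabatic: T₂/T₁ = (P₂/P₁)^((γ−1)/γ).
For a monatomic ideal gas γ = 5/3, so (γ−1)/γ = 2/5.
T₂ = 307 × (0.158/4.68)^(2/5) = 79.16 K.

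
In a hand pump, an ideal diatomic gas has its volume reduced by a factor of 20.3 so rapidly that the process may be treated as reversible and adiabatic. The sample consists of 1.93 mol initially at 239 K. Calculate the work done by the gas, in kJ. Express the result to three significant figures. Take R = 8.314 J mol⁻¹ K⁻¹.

For a reversible adiabat TV^(γ−1) is constant, so T₂ = T₁ (V₁/V₂)^(γ−1).
γ = 7/5 for a diatomic ideal gas, so γ−1 = 2/5.
T₂ = 239 × 20.3^(2/5) = 796.9 K.
Q = 0, so ΔU = W_on_gas = nCᵥΔT with Cᵥ = R/(γ−1) = 20.79 J/(mol·K).
ΔU = 1.93 × 20.79 × (796.9 − 239) = 22380 J.
Work done by the gas = −ΔU = -22380 J.

W ≈ -22.4 kJ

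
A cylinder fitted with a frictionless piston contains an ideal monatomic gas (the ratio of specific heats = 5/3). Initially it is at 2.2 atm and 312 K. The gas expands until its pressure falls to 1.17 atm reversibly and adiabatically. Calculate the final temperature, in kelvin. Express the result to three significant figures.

Adiabatic: T₂/T₁ = (P₂/P₁)^((γ−1)/γ).
T₂ = 312 × (1.17/2.2)^(2/5) = 242.4 K.

T₂ ≈ 242 K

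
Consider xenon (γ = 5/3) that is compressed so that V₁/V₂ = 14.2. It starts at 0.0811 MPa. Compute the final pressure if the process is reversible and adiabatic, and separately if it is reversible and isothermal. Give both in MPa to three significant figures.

adiabatic: 6.75 MPa; isothermal: 1.15 MPa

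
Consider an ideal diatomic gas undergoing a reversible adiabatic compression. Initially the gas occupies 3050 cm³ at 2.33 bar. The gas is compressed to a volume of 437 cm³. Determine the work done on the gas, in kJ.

γ = 7/5 for a diatomic ideal gas.
P₂ = P₁(V₁/V₂)^γ = 2.33×(3050/437)^(7/5) = 35.38 bar.
For a reversible adiabat, W_by_gas = (P₁V₁ − P₂V₂)/(γ−1).
W_by = (233000×0.00305 − 3.538×10^6×0.000437) / (2/5) = -2088 J.
W_on_gas = −W_by = 2088 J.

W ≈ 2.09 kJ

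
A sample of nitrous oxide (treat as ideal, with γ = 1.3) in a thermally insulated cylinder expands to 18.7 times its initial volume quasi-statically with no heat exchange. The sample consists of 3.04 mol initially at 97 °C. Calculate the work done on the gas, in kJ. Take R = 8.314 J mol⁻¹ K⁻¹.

For a reversible adiabat TV^(γ−1) is constant, so T₂ = T₁ (V₁/V₂)^(γ−1).
T₁ = 97 °C = 370.1 K.
T₂ = 370.1 × (1/18.7)^(0.3) = 153.8 K.
Q = 0, so ΔU = W_on_gas = nCᵥΔT with Cᵥ = R/(γ−1) = 27.71 J/(mol·K).
ΔU = 3.04 × 27.71 × (153.8 − 370.1) = -18230 J.

W ≈ -18.2 kJ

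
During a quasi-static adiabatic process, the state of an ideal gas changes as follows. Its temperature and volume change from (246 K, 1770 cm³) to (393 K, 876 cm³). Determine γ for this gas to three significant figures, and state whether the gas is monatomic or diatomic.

γ ≈ 1.67; monatomic

TV^(γ−1) = const ⇒ γ − 1 = ln(T₂/T₁) / ln(V₁/V₂).
γ = 1 + ln(393/246) / ln(1770/876) = 1.666.
γ ≈ 1.67 is close to 5/3, so the gas is monatomic.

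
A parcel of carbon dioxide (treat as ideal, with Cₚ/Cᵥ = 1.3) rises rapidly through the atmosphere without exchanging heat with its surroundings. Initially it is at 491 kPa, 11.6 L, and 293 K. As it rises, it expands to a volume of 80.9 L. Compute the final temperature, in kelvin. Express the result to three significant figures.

T₂ ≈ 164 K

Adiabatic: T₁V₁^(γ−1) = T₂V₂^(γ−1) ⇒ T₂ = T₁ (V₁/V₂)^(γ−1).
T₂ = 293 × (11.6/80.9)^(0.3) = 163.6 K.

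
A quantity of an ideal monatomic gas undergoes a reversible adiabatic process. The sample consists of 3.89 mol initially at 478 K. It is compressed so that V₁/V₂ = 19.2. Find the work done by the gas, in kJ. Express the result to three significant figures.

W ≈ -143 kJ

Adiabatic: T₁V₁^(γ−1) = T₂V₂^(γ−1) ⇒ T₂ = T₁ (V₁/V₂)^(γ−1).
γ = 5/3 for a monatomic ideal gas, so γ−1 = 2/3.
T₂ = 478 × 19.2^(2/3) = 3427 K.
Q = 0, so ΔU = W_on_gas = nCᵥΔT with Cᵥ = R/(γ−1) = 12.47 J/(mol·K).
ΔU = 3.89 × 12.47 × (3427 − 478) = 143100 J.
Work done by the gas = −ΔU = -143100 J.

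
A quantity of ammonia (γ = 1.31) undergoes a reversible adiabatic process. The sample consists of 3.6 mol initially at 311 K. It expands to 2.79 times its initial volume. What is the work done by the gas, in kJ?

For a reversible adiabat TV^(γ−1) is constant, so T₂ = T₁ (V₁/V₂)^(γ−1).
T₂ = 311 × (1/2.79)^(0.31) = 226.3 K.
Q = 0, so ΔU = W_on_gas = nCᵥΔT with Cᵥ = R/(γ−1) = 26.82 J/(mol·K).
ΔU = 3.6 × 26.82 × (226.3 − 311) = -8181 J.
Work done by the gas = −ΔU = 8181 J.

W ≈ 8.18 kJ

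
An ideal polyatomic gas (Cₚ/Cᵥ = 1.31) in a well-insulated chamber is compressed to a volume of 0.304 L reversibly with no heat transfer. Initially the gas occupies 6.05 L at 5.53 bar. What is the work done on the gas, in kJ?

P₂ = P₁(V₁/V₂)^γ = 5.53×(6.05/0.304)^(1.31) = 278.1 bar.
For a reversible adiabat, W_by_gas = (P₁V₁ − P₂V₂)/(γ−1).
W_by = (553000×0.00605 − 2.781×10^7×0.000304) / (0.31) = -16480 J.
W_on_gas = −W_by = 16480 J.

W ≈ 16.5 kJ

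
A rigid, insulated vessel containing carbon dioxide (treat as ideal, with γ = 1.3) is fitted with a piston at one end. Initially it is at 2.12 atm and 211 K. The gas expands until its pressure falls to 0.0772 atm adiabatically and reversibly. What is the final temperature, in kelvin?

Along an adiabat T P^((1−γ)/γ) is constant, so T₂ = T₁ (P₂/P₁)^((γ−1)/γ).
T₂ = 211 × (0.0772/2.12)^(0.231) = 98.24 K.

T₂ ≈ 98.2 K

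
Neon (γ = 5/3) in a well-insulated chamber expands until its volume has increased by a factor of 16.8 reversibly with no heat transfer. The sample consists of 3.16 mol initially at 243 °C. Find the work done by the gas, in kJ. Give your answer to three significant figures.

W ≈ 17.2 kJ

Adiabatic: T₁V₁^(γ−1) = T₂V₂^(γ−1) ⇒ T₂ = T₁ (V₁/V₂)^(γ−1).
T₁ = 243 °C = 516.1 K.
T₂ = 516.1 × (1/16.8)^(2/3) = 78.69 K.
Q = 0, so ΔU = W_on_gas = nCᵥΔT with Cᵥ = R/(γ−1) = 12.47 J/(mol·K).
ΔU = 3.16 × 12.47 × (78.69 − 516.1) = -17240 J.
Work done by the gas = −ΔU = 17240 J.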